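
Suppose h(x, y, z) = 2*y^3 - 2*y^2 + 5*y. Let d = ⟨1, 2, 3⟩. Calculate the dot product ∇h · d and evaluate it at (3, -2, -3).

74

∂h/∂x = 0
∂h/∂y = 6*y^2 - 4*y + 5
∂h/∂z = 0
∇h at (3, -2, -3) = (0, 37, 0)
∇h · d = (0)(1) + (37)(2) + (0)(3) = 74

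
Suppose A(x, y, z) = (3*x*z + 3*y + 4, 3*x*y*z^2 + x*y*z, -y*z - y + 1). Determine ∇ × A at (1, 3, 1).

(-23, 3, 9)

(∇×A)₁ = ∂A₃/∂y − ∂A₂/∂z = -6*x*y*z - x*y - z - 1
(∇×A)₂ = ∂A₁/∂z − ∂A₃/∂x = 3*x
(∇×A)₃ = ∂A₂/∂x − ∂A₁/∂y = 3*y*z^2 + y*z - 3
∇×A = (-6*x*y*z - x*y - z - 1, 3*x, 3*y*z^2 + y*z - 3)
At (1, 3, 1): (-23, 3, 9).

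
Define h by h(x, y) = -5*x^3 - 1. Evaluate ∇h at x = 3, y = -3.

∂h/∂x = -15*x^2
∂h/∂y = 0
∇h = (-15*x^2, 0)
At (3, -3): (-135, 0).

(-135, 0)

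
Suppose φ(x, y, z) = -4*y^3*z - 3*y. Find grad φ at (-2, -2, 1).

(0, -51, 32)

∂φ/∂x = 0
∂φ/∂y = -12*y^2*z - 3
∂φ/∂z = -4*y^3
∇φ = (0, -12*y^2*z - 3, -4*y^3)
At (-2, -2, 1): (0, -51, 32).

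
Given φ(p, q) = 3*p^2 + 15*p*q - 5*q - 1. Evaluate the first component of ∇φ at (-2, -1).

(∇φ)_1 = ∂φ/∂p = 6*p + 15*q
At (-2, -1): -27.

-27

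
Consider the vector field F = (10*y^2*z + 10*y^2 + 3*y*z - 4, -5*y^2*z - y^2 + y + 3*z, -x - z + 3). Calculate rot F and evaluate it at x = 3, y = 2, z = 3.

(17, 47, -169)

(∇×F)₁ = ∂F₃/∂y − ∂F₂/∂z = 5*y^2 - 3
(∇×F)₂ = ∂F₁/∂z − ∂F₃/∂x = 10*y^2 + 3*y + 1
(∇×F)₃ = ∂F₂/∂x − ∂F₁/∂y = -20*y*z - 20*y - 3*z
∇×F = (5*y^2 - 3, 10*y^2 + 3*y + 1, -20*y*z - 20*y - 3*z)
At (3, 2, 3): (17, 47, -169).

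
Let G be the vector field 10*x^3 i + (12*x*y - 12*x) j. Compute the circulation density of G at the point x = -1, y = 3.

24

∂G₂/∂x = 12*y - 12
∂G₁/∂y = 0
Scalar curl = 12*y - 12
At (-1, 3): 24.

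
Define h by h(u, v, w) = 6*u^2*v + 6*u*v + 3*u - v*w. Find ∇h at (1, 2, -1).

(39, 13, -2)

∂h/∂u = 12*u*v + 6*v + 3
∂h/∂v = 6*u^2 + 6*u - w
∂h/∂w = -v
∇h = (12*u*v + 6*v + 3, 6*u^2 + 6*u - w, -v)
At (1, 2, -1): (39, 13, -2).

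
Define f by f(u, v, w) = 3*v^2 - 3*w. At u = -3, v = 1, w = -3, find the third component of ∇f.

(∇f)_3 = ∂f/∂w = -3
At (-3, 1, -3): -3.

-3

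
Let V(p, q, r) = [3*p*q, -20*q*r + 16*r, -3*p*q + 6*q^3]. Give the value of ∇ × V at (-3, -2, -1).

(25, -6, 9)

(∇×V)₁ = ∂V₃/∂q − ∂V₂/∂r = -3*p + 18*q^2 + 20*q - 16
(∇×V)₂ = ∂V₁/∂r − ∂V₃/∂p = 3*q
(∇×V)₃ = ∂V₂/∂p − ∂V₁/∂q = -3*p
∇×V = (-3*p + 18*q^2 + 20*q - 16, 3*q, -3*p)
At (-3, -2, -1): (25, -6, 9).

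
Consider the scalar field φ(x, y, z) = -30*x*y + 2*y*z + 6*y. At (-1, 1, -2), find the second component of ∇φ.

32

(∇φ)_2 = ∂φ/∂y = -30*x + 2*z + 6
At (-1, 1, -2): 32.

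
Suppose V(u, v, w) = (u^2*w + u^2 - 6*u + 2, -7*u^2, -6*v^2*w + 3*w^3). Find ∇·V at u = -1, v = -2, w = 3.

43

∂V₁/∂u = 2*u*w + 2*u - 6
∂V₂/∂v = 0
∂V₃/∂w = -6*v^2 + 9*w^2
∇·V = 2*u*w + 2*u - 6*v^2 + 9*w^2 - 6
At (-1, -2, 3): 43.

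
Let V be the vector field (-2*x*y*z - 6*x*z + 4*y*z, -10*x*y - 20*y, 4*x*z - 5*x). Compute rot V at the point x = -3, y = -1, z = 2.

(∇×V)₁ = ∂V₃/∂y − ∂V₂/∂z = 0
(∇×V)₂ = ∂V₁/∂z − ∂V₃/∂x = -2*x*y - 6*x + 4*y - 4*z + 5
(∇×V)₃ = ∂V₂/∂x − ∂V₁/∂y = 2*x*z - 10*y - 4*z
∇×V = (0, -2*x*y - 6*x + 4*y - 4*z + 5, 2*x*z - 10*y - 4*z)
At (-3, -1, 2): (0, 5, -10).

(0, 5, -10)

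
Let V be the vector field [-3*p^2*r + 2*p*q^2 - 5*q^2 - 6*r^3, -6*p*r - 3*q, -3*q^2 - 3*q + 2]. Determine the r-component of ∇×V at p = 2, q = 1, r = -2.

14

(∇×V)_3 = ∂V₂/∂p − ∂V₁/∂q
= -6*r − (4*p*q - 10*q)
= -4*p*q + 10*q - 6*r
At (2, 1, -2): 14.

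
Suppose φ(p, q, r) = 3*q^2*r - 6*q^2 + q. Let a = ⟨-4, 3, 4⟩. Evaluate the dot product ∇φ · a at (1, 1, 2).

∂φ/∂p = 0
∂φ/∂q = 6*q*r - 12*q + 1
∂φ/∂r = 3*q^2
∇φ at (1, 1, 2) = (0, 1, 3)
∇φ · a = (0)(-4) + (1)(3) + (3)(4) = 15

15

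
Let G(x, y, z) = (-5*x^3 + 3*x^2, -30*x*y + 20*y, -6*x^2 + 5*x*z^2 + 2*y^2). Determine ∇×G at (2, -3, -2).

(∇×G)₁ = ∂G₃/∂y − ∂G₂/∂z = 4*y
(∇×G)₂ = ∂G₁/∂z − ∂G₃/∂x = 12*x - 5*z^2
(∇×G)₃ = ∂G₂/∂x − ∂G₁/∂y = -30*y
∇×G = (4*y, 12*x - 5*z^2, -30*y)
At (2, -3, -2): (-12, 4, 90).

(-12, 4, 90)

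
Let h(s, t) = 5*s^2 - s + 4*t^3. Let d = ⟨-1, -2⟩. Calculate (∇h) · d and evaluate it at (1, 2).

∂h/∂s = 10*s - 1
∂h/∂t = 12*t^2
∇h at (1, 2) = (9, 48)
∇h · d = (9)(-1) + (48)(-2) = -105

-105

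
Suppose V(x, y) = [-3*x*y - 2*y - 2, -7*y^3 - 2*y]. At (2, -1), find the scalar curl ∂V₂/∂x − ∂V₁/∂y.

8

∂V₂/∂x = 0
∂V₁/∂y = -3*x - 2
Scalar curl = 3*x + 2
At (2, -1): 8.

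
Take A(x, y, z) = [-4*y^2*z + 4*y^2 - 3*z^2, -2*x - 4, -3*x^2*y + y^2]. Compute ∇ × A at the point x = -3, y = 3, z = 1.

(-21, -96, -2)

(∇×A)₁ = ∂A₃/∂y − ∂A₂/∂z = -3*x^2 + 2*y
(∇×A)₂ = ∂A₁/∂z − ∂A₃/∂x = 6*x*y - 4*y^2 - 6*z
(∇×A)₃ = ∂A₂/∂x − ∂A₁/∂y = 8*y*z - 8*y - 2
∇×A = (-3*x^2 + 2*y, 6*x*y - 4*y^2 - 6*z, 8*y*z - 8*y - 2)
At (-3, 3, 1): (-21, -96, -2).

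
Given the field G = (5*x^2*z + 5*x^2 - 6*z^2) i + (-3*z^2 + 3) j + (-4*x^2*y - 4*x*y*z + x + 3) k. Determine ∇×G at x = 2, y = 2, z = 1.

(-18, 47, 0)

(∇×G)₁ = ∂G₃/∂y − ∂G₂/∂z = -4*x^2 - 4*x*z + 6*z
(∇×G)₂ = ∂G₁/∂z − ∂G₃/∂x = 5*x^2 + 8*x*y + 4*y*z - 12*z - 1
(∇×G)₃ = ∂G₂/∂x − ∂G₁/∂y = 0
∇×G = (-4*x^2 - 4*x*z + 6*z, 5*x^2 + 8*x*y + 4*y*z - 12*z - 1, 0)
At (2, 2, 1): (-18, 47, 0).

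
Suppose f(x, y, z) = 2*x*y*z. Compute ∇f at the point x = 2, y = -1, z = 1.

∂f/∂x = 2*y*z
∂f/∂y = 2*x*z
∂f/∂z = 2*x*y
∇f = (2*y*z, 2*x*z, 2*x*y)
At (2, -1, 1): (-2, 4, -4).

(-2, 4, -4)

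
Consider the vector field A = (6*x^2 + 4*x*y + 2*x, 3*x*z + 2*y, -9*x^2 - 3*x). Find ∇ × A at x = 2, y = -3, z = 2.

(-6, 39, -2)

(∇×A)₁ = ∂A₃/∂y − ∂A₂/∂z = -3*x
(∇×A)₂ = ∂A₁/∂z − ∂A₃/∂x = 18*x + 3
(∇×A)₃ = ∂A₂/∂x − ∂A₁/∂y = -4*x + 3*z
∇×A = (-3*x, 18*x + 3, -4*x + 3*z)
At (2, -3, 2): (-6, 39, -2).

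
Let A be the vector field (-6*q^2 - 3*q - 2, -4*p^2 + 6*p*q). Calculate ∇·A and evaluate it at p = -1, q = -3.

-6

∂A₁/∂p = 0
∂A₂/∂q = 6*p
∇·A = 6*p
At (-1, -3): -6.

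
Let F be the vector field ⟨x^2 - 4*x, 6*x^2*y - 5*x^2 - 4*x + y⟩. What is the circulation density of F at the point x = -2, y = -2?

64

∂F₂/∂x = 12*x*y - 10*x - 4
∂F₁/∂y = 0
Scalar curl = 12*x*y - 10*x - 4
At (-2, -2): 64.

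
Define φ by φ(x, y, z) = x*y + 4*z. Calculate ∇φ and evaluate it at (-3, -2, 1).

∂φ/∂x = y
∂φ/∂y = x
∂φ/∂z = 4
∇φ = (y, x, 4)
At (-3, -2, 1): (-2, -3, 4).

(-2, -3, 4)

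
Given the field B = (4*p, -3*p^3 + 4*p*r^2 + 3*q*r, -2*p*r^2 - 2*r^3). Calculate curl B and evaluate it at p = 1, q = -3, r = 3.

(-15, 18, 27)

(∇×B)₁ = ∂B₃/∂q − ∂B₂/∂r = -8*p*r - 3*q
(∇×B)₂ = ∂B₁/∂r − ∂B₃/∂p = 2*r^2
(∇×B)₃ = ∂B₂/∂p − ∂B₁/∂q = -9*p^2 + 4*r^2
∇×B = (-8*p*r - 3*q, 2*r^2, -9*p^2 + 4*r^2)
At (1, -3, 3): (-15, 18, 27).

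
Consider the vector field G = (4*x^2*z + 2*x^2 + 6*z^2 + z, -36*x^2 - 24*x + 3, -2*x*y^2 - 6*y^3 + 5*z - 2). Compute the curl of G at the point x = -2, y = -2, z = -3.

(-88, -11, 120)

(∇×G)₁ = ∂G₃/∂y − ∂G₂/∂z = -4*x*y - 18*y^2
(∇×G)₂ = ∂G₁/∂z − ∂G₃/∂x = 4*x^2 + 2*y^2 + 12*z + 1
(∇×G)₃ = ∂G₂/∂x − ∂G₁/∂y = -72*x - 24
∇×G = (-4*x*y - 18*y^2, 4*x^2 + 2*y^2 + 12*z + 1, -72*x - 24)
At (-2, -2, -3): (-88, -11, 120).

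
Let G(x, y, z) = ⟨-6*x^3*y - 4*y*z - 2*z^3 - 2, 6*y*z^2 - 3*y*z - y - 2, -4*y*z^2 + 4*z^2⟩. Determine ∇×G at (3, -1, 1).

(5, -2, 166)

(∇×G)₁ = ∂G₃/∂y − ∂G₂/∂z = -12*y*z + 3*y - 4*z^2
(∇×G)₂ = ∂G₁/∂z − ∂G₃/∂x = -4*y - 6*z^2
(∇×G)₃ = ∂G₂/∂x − ∂G₁/∂y = 6*x^3 + 4*z
∇×G = (-12*y*z + 3*y - 4*z^2, -4*y - 6*z^2, 6*x^3 + 4*z)
At (3, -1, 1): (5, -2, 166).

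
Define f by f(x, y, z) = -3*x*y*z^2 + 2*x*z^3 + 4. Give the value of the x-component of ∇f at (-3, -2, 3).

108

(∇f)_1 = ∂f/∂x = -3*y*z^2 + 2*z^3
At (-3, -2, 3): 108.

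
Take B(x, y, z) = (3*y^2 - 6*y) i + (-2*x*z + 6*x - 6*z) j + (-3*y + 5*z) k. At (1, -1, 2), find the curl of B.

(5, 0, 14)

(∇×B)₁ = ∂B₃/∂y − ∂B₂/∂z = 2*x + 3
(∇×B)₂ = ∂B₁/∂z − ∂B₃/∂x = 0
(∇×B)₃ = ∂B₂/∂x − ∂B₁/∂y = -6*y - 2*z + 12
∇×B = (2*x + 3, 0, -6*y - 2*z + 12)
At (1, -1, 2): (5, 0, 14).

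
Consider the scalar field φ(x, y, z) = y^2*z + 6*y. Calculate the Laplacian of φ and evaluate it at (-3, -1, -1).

-2

∂²φ/∂x² = 0
∂²φ/∂y² = 2*z
∂²φ/∂z² = 0
∇²φ = 2*z
At (-3, -1, -1): -2.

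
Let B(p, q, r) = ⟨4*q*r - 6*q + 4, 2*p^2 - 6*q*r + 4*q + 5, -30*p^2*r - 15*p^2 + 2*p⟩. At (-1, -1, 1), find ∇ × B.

(-6, -96, -2)

(∇×B)₁ = ∂B₃/∂q − ∂B₂/∂r = 6*q
(∇×B)₂ = ∂B₁/∂r − ∂B₃/∂p = 60*p*r + 30*p + 4*q - 2
(∇×B)₃ = ∂B₂/∂p − ∂B₁/∂q = 4*p - 4*r + 6
∇×B = (6*q, 60*p*r + 30*p + 4*q - 2, 4*p - 4*r + 6)
At (-1, -1, 1): (-6, -96, -2).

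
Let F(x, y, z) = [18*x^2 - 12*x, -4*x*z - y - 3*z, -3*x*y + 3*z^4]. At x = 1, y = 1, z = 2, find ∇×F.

(∇×F)₁ = ∂F₃/∂y − ∂F₂/∂z = x + 3
(∇×F)₂ = ∂F₁/∂z − ∂F₃/∂x = 3*y
(∇×F)₃ = ∂F₂/∂x − ∂F₁/∂y = -4*z
∇×F = (x + 3, 3*y, -4*z)
At (1, 1, 2): (4, 3, -8).

(4, 3, -8)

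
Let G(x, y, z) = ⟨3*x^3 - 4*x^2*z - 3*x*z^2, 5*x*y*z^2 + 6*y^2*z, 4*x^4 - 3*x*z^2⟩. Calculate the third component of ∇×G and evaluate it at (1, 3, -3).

135

(∇×G)_3 = ∂G₂/∂x − ∂G₁/∂y
= 5*y*z^2 − (0)
= 5*y*z^2
At (1, 3, -3): 135.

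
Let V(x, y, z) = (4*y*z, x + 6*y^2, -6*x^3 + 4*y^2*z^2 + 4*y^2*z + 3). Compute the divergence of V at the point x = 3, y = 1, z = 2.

∂V₁/∂x = 0
∂V₂/∂y = 12*y
∂V₃/∂z = 8*y^2*z + 4*y^2
∇·V = 8*y^2*z + 4*y^2 + 12*y
At (3, 1, 2): 32.

32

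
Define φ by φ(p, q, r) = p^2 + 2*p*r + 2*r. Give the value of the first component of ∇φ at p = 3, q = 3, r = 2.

(∇φ)_1 = ∂φ/∂p = 2*p + 2*r
At (3, 3, 2): 10.

10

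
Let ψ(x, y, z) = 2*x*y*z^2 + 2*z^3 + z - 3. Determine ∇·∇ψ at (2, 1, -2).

∂²ψ/∂x² = 0
∂²ψ/∂y² = 0
∂²ψ/∂z² = 4*(x*y + 3*z)
∇²ψ = 4*x*y + 12*z
At (2, 1, -2): -16.

-16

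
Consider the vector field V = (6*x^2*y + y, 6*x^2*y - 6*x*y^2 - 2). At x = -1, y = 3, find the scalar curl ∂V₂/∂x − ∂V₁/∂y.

-97

∂V₂/∂x = 12*x*y - 6*y^2
∂V₁/∂y = 6*x^2 + 1
Scalar curl = -6*x^2 + 12*x*y - 6*y^2 - 1
At (-1, 3): -97.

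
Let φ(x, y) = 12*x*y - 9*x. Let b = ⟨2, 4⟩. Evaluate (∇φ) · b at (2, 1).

∂φ/∂x = 12*y - 9
∂φ/∂y = 12*x
∇φ at (2, 1) = (3, 24)
∇φ · b = (3)(2) + (24)(4) = 102

102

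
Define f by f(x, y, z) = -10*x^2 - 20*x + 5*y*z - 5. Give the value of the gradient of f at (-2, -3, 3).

∂f/∂x = -20*x - 20
∂f/∂y = 5*z
∂f/∂z = 5*y
∇f = (-20*x - 20, 5*z, 5*y)
At (-2, -3, 3): (20, 15, -15).

(20, 15, -15)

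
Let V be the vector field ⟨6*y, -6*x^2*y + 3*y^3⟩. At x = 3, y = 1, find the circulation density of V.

∂V₂/∂x = -12*x*y
∂V₁/∂y = 6
Scalar curl = -12*x*y - 6
At (3, 1): -42.

-42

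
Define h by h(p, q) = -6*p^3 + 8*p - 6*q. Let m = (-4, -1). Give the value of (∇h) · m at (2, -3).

∂h/∂p = -18*p^2 + 8
∂h/∂q = -6
∇h at (2, -3) = (-64, -6)
∇h · m = (-64)(-4) + (-6)(-1) = 262

262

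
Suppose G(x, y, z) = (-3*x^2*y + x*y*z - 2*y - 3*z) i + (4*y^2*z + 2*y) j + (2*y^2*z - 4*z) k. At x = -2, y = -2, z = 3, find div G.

∂G₁/∂x = -6*x*y + y*z
∂G₂/∂y = 8*y*z + 2
∂G₃/∂z = 2*y^2 - 4
∇·G = -6*x*y + 2*y^2 + 9*y*z - 2
At (-2, -2, 3): -72.

-72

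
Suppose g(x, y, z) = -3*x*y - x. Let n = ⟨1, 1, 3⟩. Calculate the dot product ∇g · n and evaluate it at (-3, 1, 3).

5

∂g/∂x = -3*y - 1
∂g/∂y = -3*x
∂g/∂z = 0
∇g at (-3, 1, 3) = (-4, 9, 0)
∇g · n = (-4)(1) + (9)(1) + (0)(3) = 5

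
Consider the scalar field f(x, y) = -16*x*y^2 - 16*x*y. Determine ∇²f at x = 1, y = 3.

∂²f/∂x² = 0
∂²f/∂y² = -32*x
∇²f = -32*x
At (1, 3): -32.

-32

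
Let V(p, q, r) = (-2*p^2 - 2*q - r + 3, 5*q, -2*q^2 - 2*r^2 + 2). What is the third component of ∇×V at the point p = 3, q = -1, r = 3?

(∇×V)_3 = ∂V₂/∂p − ∂V₁/∂q
= 0 − (-2)
= 2
At (3, -1, 3): 2.

2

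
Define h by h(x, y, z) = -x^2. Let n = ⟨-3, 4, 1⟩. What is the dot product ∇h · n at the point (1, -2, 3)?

∂h/∂x = -2*x
∂h/∂y = 0
∂h/∂z = 0
∇h at (1, -2, 3) = (-2, 0, 0)
∇h · n = (-2)(-3) + (0)(4) + (0)(1) = 6

6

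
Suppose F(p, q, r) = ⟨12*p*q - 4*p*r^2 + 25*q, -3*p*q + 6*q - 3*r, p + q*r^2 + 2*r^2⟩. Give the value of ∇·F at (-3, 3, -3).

∂F₁/∂p = 12*q - 4*r^2
∂F₂/∂q = -3*p + 6
∂F₃/∂r = 2*q*r + 4*r
∇·F = -3*p + 2*q*r + 12*q - 4*r^2 + 4*r + 6
At (-3, 3, -3): -15.

-15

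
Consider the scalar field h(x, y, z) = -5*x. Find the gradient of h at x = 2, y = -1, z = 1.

∂h/∂x = -5
∂h/∂y = 0
∂h/∂z = 0
∇h = (-5, 0, 0)
At (2, -1, 1): (-5, 0, 0).

(-5, 0, 0)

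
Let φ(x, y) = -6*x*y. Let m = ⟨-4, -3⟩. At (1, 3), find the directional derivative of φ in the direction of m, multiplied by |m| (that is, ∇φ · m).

90

∂φ/∂x = -6*y
∂φ/∂y = -6*x
∇φ at (1, 3) = (-18, -6)
∇φ · m = (-18)(-4) + (-6)(-3) = 90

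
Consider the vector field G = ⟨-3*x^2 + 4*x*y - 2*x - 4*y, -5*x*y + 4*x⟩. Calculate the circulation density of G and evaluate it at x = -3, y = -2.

30

∂G₂/∂x = -5*y + 4
∂G₁/∂y = 4*x - 4
Scalar curl = -4*x - 5*y + 8
At (-3, -2): 30.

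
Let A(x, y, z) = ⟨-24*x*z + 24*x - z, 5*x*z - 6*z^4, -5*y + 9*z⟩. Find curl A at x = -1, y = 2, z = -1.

(-24, 23, -5)

(∇×A)₁ = ∂A₃/∂y − ∂A₂/∂z = -5*x + 24*z^3 - 5
(∇×A)₂ = ∂A₁/∂z − ∂A₃/∂x = -24*x - 1
(∇×A)₃ = ∂A₂/∂x − ∂A₁/∂y = 5*z
∇×A = (-5*x + 24*z^3 - 5, -24*x - 1, 5*z)
At (-1, 2, -1): (-24, 23, -5).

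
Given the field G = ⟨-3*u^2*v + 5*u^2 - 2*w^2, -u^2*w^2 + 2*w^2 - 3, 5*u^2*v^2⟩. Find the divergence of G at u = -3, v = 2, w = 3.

6

∂G₁/∂u = -6*u*v + 10*u
∂G₂/∂v = 0
∂G₃/∂w = 0
∇·G = -6*u*v + 10*u
At (-3, 2, 3): 6.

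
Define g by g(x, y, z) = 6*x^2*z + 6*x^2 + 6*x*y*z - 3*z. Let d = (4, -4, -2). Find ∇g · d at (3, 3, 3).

366

∂g/∂x = 12*x*z + 12*x + 6*y*z
∂g/∂y = 6*x*z
∂g/∂z = 6*x^2 + 6*x*y - 3
∇g at (3, 3, 3) = (198, 54, 105)
∇g · d = (198)(4) + (54)(-4) + (105)(-2) = 366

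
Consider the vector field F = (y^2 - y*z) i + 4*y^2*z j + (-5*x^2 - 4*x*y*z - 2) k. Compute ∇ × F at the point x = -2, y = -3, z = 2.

(∇×F)₁ = ∂F₃/∂y − ∂F₂/∂z = -4*x*z - 4*y^2
(∇×F)₂ = ∂F₁/∂z − ∂F₃/∂x = 10*x + 4*y*z - y
(∇×F)₃ = ∂F₂/∂x − ∂F₁/∂y = -2*y + z
∇×F = (-4*x*z - 4*y^2, 10*x + 4*y*z - y, -2*y + z)
At (-2, -3, 2): (-20, -41, 8).

(-20, -41, 8)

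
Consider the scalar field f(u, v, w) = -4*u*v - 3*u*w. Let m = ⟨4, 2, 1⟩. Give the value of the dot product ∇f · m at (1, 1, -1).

∂f/∂u = -4*v - 3*w
∂f/∂v = -4*u
∂f/∂w = -3*u
∇f at (1, 1, -1) = (-1, -4, -3)
∇f · m = (-1)(4) + (-4)(2) + (-3)(1) = -15

-15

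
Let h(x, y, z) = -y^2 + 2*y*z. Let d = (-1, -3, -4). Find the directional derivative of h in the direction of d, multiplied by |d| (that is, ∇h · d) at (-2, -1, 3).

∂h/∂x = 0
∂h/∂y = -2*y + 2*z
∂h/∂z = 2*y
∇h at (-2, -1, 3) = (0, 8, -2)
∇h · d = (0)(-1) + (8)(-3) + (-2)(-4) = -16

-16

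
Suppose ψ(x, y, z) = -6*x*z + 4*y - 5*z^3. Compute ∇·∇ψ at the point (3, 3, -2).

∂²ψ/∂x² = 0
∂²ψ/∂y² = 0
∂²ψ/∂z² = -30*z
∇²ψ = -30*z
At (3, 3, -2): 60.

60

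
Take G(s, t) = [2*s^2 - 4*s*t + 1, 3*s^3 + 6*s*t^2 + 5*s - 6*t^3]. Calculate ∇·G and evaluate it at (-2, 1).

-54

∂G₁/∂s = 4*s - 4*t
∂G₂/∂t = 12*s*t - 18*t^2
∇·G = 12*s*t + 4*s - 18*t^2 - 4*t
At (-2, 1): -54.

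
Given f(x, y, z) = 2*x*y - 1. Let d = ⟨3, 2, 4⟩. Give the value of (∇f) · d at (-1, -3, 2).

-22

∂f/∂x = 2*y
∂f/∂y = 2*x
∂f/∂z = 0
∇f at (-1, -3, 2) = (-6, -2, 0)
∇f · d = (-6)(3) + (-2)(2) + (0)(4) = -22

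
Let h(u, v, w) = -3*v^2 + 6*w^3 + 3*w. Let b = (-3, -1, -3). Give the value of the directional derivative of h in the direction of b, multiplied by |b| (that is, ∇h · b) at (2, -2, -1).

∂h/∂u = 0
∂h/∂v = -6*v
∂h/∂w = 18*w^2 + 3
∇h at (2, -2, -1) = (0, 12, 21)
∇h · b = (0)(-3) + (12)(-1) + (21)(-3) = -75

-75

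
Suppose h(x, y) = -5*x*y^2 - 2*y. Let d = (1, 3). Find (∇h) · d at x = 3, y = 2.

-206

∂h/∂x = -5*y^2
∂h/∂y = -10*x*y - 2
∇h at (3, 2) = (-20, -62)
∇h · d = (-20)(1) + (-62)(3) = -206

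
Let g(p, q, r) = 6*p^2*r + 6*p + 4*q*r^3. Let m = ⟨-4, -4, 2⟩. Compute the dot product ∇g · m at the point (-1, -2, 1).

-28

∂g/∂p = 12*p*r + 6
∂g/∂q = 4*r^3
∂g/∂r = 6*p^2 + 12*q*r^2
∇g at (-1, -2, 1) = (-6, 4, -18)
∇g · m = (-6)(-4) + (4)(-4) + (-18)(2) = -28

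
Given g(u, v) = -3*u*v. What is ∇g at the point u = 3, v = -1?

∂g/∂u = -3*v
∂g/∂v = -3*u
∇g = (-3*v, -3*u)
At (3, -1): (3, -9).

(3, -9)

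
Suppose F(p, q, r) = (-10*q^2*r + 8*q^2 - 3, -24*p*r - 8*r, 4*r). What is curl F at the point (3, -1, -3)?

(80, -10, 148)

(∇×F)₁ = ∂F₃/∂q − ∂F₂/∂r = 24*p + 8
(∇×F)₂ = ∂F₁/∂r − ∂F₃/∂p = -10*q^2
(∇×F)₃ = ∂F₂/∂p − ∂F₁/∂q = 20*q*r - 16*q - 24*r
∇×F = (24*p + 8, -10*q^2, 20*q*r - 16*q - 24*r)
At (3, -1, -3): (80, -10, 148).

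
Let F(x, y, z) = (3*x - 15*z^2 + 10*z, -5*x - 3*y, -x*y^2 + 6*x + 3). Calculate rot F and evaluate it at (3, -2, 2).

(∇×F)₁ = ∂F₃/∂y − ∂F₂/∂z = -2*x*y
(∇×F)₂ = ∂F₁/∂z − ∂F₃/∂x = y^2 - 30*z + 4
(∇×F)₃ = ∂F₂/∂x − ∂F₁/∂y = -5
∇×F = (-2*x*y, y^2 - 30*z + 4, -5)
At (3, -2, 2): (12, -52, -5).

(12, -52, -5)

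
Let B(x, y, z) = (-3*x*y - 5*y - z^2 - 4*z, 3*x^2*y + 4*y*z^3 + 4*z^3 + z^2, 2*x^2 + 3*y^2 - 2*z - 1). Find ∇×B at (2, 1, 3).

(-216, -18, 23)

(∇×B)₁ = ∂B₃/∂y − ∂B₂/∂z = -12*y*z^2 + 6*y - 12*z^2 - 2*z
(∇×B)₂ = ∂B₁/∂z − ∂B₃/∂x = -4*x - 2*z - 4
(∇×B)₃ = ∂B₂/∂x − ∂B₁/∂y = 6*x*y + 3*x + 5
∇×B = (-12*y*z^2 + 6*y - 12*z^2 - 2*z, -4*x - 2*z - 4, 6*x*y + 3*x + 5)
At (2, 1, 3): (-216, -18, 23).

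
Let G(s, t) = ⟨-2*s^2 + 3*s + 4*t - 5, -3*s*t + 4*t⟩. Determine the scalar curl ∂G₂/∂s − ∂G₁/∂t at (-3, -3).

∂G₂/∂s = -3*t
∂G₁/∂t = 4
Scalar curl = -3*t - 4
At (-3, -3): 5.

5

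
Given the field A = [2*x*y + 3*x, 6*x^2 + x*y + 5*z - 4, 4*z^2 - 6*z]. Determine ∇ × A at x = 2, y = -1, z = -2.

(-5, 0, 19)

(∇×A)₁ = ∂A₃/∂y − ∂A₂/∂z = -5
(∇×A)₂ = ∂A₁/∂z − ∂A₃/∂x = 0
(∇×A)₃ = ∂A₂/∂x − ∂A₁/∂y = 10*x + y
∇×A = (-5, 0, 10*x + y)
At (2, -1, -2): (-5, 0, 19).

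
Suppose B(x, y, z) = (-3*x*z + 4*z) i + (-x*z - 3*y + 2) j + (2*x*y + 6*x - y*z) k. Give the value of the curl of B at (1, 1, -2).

(∇×B)₁ = ∂B₃/∂y − ∂B₂/∂z = 3*x - z
(∇×B)₂ = ∂B₁/∂z − ∂B₃/∂x = -3*x - 2*y - 2
(∇×B)₃ = ∂B₂/∂x − ∂B₁/∂y = -z
∇×B = (3*x - z, -3*x - 2*y - 2, -z)
At (1, 1, -2): (5, -7, 2).

(5, -7, 2)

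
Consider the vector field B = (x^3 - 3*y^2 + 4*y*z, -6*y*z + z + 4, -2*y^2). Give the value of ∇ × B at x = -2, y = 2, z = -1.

(3, 8, 16)

(∇×B)₁ = ∂B₃/∂y − ∂B₂/∂z = 2*y - 1
(∇×B)₂ = ∂B₁/∂z − ∂B₃/∂x = 4*y
(∇×B)₃ = ∂B₂/∂x − ∂B₁/∂y = 6*y - 4*z
∇×B = (2*y - 1, 4*y, 6*y - 4*z)
At (-2, 2, -1): (3, 8, 16).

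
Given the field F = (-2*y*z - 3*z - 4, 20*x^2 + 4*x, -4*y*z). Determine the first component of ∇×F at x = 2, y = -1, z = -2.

8

(∇×F)_1 = ∂F₃/∂y − ∂F₂/∂z
= -4*z − (0)
= -4*z
At (2, -1, -2): 8.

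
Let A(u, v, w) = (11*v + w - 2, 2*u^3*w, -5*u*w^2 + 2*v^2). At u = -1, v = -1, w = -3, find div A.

-30

∂A₁/∂u = 0
∂A₂/∂v = 0
∂A₃/∂w = -10*u*w
∇·A = -10*u*w
At (-1, -1, -3): -30.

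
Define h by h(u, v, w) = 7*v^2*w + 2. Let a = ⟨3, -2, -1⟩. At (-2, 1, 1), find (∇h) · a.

-35

∂h/∂u = 0
∂h/∂v = 14*v*w
∂h/∂w = 7*v^2
∇h at (-2, 1, 1) = (0, 14, 7)
∇h · a = (0)(3) + (14)(-2) + (7)(-1) = -35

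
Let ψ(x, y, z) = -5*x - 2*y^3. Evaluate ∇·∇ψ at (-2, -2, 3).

24

∂²ψ/∂x² = 0
∂²ψ/∂y² = -12*y
∂²ψ/∂z² = 0
∇²ψ = -12*y
At (-2, -2, 3): 24.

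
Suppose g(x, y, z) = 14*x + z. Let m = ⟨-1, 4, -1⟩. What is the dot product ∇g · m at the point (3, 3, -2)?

-15

∂g/∂x = 14
∂g/∂y = 0
∂g/∂z = 1
∇g at (3, 3, -2) = (14, 0, 1)
∇g · m = (14)(-1) + (0)(4) + (1)(-1) = -15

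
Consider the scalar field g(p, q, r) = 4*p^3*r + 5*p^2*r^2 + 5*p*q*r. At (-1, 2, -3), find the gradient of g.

(-156, 15, -44)

∂g/∂p = 12*p^2*r + 10*p*r^2 + 5*q*r
∂g/∂q = 5*p*r
∂g/∂r = 4*p^3 + 10*p^2*r + 5*p*q
∇g = (12*p^2*r + 10*p*r^2 + 5*q*r, 5*p*r, 4*p^3 + 10*p^2*r + 5*p*q)
At (-1, 2, -3): (-156, 15, -44).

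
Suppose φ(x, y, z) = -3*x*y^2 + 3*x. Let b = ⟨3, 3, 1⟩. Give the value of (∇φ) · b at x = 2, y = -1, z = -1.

∂φ/∂x = -3*y^2 + 3
∂φ/∂y = -6*x*y
∂φ/∂z = 0
∇φ at (2, -1, -1) = (0, 12, 0)
∇φ · b = (0)(3) + (12)(3) + (0)(1) = 36

36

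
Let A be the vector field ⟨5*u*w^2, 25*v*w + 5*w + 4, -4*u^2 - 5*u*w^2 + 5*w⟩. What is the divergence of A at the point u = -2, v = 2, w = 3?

185

∂A₁/∂u = 5*w^2
∂A₂/∂v = 25*w
∂A₃/∂w = -10*u*w + 5
∇·A = -10*u*w + 5*w^2 + 25*w + 5
At (-2, 2, 3): 185.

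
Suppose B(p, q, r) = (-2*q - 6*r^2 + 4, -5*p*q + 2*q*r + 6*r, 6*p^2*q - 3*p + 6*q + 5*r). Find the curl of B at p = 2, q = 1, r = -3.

(22, 15, -3)

(∇×B)₁ = ∂B₃/∂q − ∂B₂/∂r = 6*p^2 - 2*q
(∇×B)₂ = ∂B₁/∂r − ∂B₃/∂p = -12*p*q - 12*r + 3
(∇×B)₃ = ∂B₂/∂p − ∂B₁/∂q = -5*q + 2
∇×B = (6*p^2 - 2*q, -12*p*q - 12*r + 3, -5*q + 2)
At (2, 1, -3): (22, 15, -3).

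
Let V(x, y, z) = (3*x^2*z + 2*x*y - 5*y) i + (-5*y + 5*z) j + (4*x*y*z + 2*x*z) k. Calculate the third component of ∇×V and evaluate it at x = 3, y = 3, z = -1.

(∇×V)_3 = ∂V₂/∂x − ∂V₁/∂y
= 0 − (2*x - 5)
= -2*x + 5
At (3, 3, -1): -1.

-1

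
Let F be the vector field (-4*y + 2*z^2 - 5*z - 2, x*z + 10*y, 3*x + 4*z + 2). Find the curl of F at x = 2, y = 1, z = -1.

(∇×F)₁ = ∂F₃/∂y − ∂F₂/∂z = -x
(∇×F)₂ = ∂F₁/∂z − ∂F₃/∂x = 4*z - 8
(∇×F)₃ = ∂F₂/∂x − ∂F₁/∂y = z + 4
∇×F = (-x, 4*z - 8, z + 4)
At (2, 1, -1): (-2, -12, 3).

(-2, -12, 3)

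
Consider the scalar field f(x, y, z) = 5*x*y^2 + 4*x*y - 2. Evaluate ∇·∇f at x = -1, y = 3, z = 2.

-10

∂²f/∂x² = 0
∂²f/∂y² = 10*x
∂²f/∂z² = 0
∇²f = 10*x
At (-1, 3, 2): -10.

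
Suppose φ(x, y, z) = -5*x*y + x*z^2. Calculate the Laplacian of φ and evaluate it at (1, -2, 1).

2

∂²φ/∂x² = 0
∂²φ/∂y² = 0
∂²φ/∂z² = 2*x
∇²φ = 2*x
At (1, -2, 1): 2.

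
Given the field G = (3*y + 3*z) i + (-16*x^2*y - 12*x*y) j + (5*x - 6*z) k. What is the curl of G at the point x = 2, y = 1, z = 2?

(0, -2, -79)

(∇×G)₁ = ∂G₃/∂y − ∂G₂/∂z = 0
(∇×G)₂ = ∂G₁/∂z − ∂G₃/∂x = -2
(∇×G)₃ = ∂G₂/∂x − ∂G₁/∂y = -32*x*y - 12*y - 3
∇×G = (0, -2, -32*x*y - 12*y - 3)
At (2, 1, 2): (0, -2, -79).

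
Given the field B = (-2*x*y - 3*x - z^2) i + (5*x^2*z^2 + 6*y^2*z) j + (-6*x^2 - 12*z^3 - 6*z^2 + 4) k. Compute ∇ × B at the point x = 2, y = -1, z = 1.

(-46, 22, 24)

(∇×B)₁ = ∂B₃/∂y − ∂B₂/∂z = -10*x^2*z - 6*y^2
(∇×B)₂ = ∂B₁/∂z − ∂B₃/∂x = 12*x - 2*z
(∇×B)₃ = ∂B₂/∂x − ∂B₁/∂y = 10*x*z^2 + 2*x
∇×B = (-10*x^2*z - 6*y^2, 12*x - 2*z, 10*x*z^2 + 2*x)
At (2, -1, 1): (-46, 22, 24).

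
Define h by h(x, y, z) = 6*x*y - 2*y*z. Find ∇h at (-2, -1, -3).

∂h/∂x = 6*y
∂h/∂y = 6*x - 2*z
∂h/∂z = -2*y
∇h = (6*y, 6*x - 2*z, -2*y)
At (-2, -1, -3): (-6, -6, 2).

(-6, -6, 2)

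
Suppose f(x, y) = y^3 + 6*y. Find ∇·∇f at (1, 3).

18

∂²f/∂x² = 0
∂²f/∂y² = 6*y
∇²f = 6*y
At (1, 3): 18.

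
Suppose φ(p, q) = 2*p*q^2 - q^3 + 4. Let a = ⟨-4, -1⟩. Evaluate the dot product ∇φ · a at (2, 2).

-36

∂φ/∂p = 2*q^2
∂φ/∂q = 4*p*q - 3*q^2
∇φ at (2, 2) = (8, 4)
∇φ · a = (8)(-4) + (4)(-1) = -36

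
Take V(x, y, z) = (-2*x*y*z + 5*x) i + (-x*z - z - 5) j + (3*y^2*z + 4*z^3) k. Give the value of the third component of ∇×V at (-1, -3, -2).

6

(∇×V)_3 = ∂V₂/∂x − ∂V₁/∂y
= -z − (-2*x*z)
= 2*x*z - z
At (-1, -3, -2): 6.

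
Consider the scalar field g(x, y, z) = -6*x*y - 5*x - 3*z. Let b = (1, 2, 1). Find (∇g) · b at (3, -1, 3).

-38

∂g/∂x = -6*y - 5
∂g/∂y = -6*x
∂g/∂z = -3
∇g at (3, -1, 3) = (1, -18, -3)
∇g · b = (1)(1) + (-18)(2) + (-3)(1) = -38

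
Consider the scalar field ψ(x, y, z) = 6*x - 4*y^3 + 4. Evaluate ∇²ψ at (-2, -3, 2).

∂²ψ/∂x² = 0
∂²ψ/∂y² = -24*y
∂²ψ/∂z² = 0
∇²ψ = -24*y
At (-2, -3, 2): 72.

72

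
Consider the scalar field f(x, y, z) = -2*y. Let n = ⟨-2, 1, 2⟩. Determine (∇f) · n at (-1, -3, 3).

-2

∂f/∂x = 0
∂f/∂y = -2
∂f/∂z = 0
∇f at (-1, -3, 3) = (0, -2, 0)
∇f · n = (0)(-2) + (-2)(1) + (0)(2) = -2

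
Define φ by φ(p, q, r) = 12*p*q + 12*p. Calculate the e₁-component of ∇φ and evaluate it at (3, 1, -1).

24

(∇φ)_1 = ∂φ/∂p = 12*q + 12
At (3, 1, -1): 24.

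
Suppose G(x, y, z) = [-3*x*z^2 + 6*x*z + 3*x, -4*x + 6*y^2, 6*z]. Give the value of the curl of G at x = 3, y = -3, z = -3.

(0, 72, -4)

(∇×G)₁ = ∂G₃/∂y − ∂G₂/∂z = 0
(∇×G)₂ = ∂G₁/∂z − ∂G₃/∂x = -6*x*z + 6*x
(∇×G)₃ = ∂G₂/∂x − ∂G₁/∂y = -4
∇×G = (0, -6*x*z + 6*x, -4)
At (3, -3, -3): (0, 72, -4).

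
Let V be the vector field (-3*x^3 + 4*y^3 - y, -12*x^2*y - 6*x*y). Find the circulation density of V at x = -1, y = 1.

7

∂V₂/∂x = -24*x*y - 6*y
∂V₁/∂y = 12*y^2 - 1
Scalar curl = -24*x*y - 12*y^2 - 6*y + 1
At (-1, 1): 7.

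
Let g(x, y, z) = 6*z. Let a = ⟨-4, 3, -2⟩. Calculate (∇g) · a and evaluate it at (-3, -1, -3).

-12

∂g/∂x = 0
∂g/∂y = 0
∂g/∂z = 6
∇g at (-3, -1, -3) = (0, 0, 6)
∇g · a = (0)(-4) + (0)(3) + (6)(-2) = -12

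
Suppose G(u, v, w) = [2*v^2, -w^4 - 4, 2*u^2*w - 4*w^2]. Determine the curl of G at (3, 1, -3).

(-108, 36, -4)

(∇×G)₁ = ∂G₃/∂v − ∂G₂/∂w = 4*w^3
(∇×G)₂ = ∂G₁/∂w − ∂G₃/∂u = -4*u*w
(∇×G)₃ = ∂G₂/∂u − ∂G₁/∂v = -4*v
∇×G = (4*w^3, -4*u*w, -4*v)
At (3, 1, -3): (-108, 36, -4).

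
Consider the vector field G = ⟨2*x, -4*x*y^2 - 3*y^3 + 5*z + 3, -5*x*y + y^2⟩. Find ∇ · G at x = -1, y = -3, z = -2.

-103

∂G₁/∂x = 2
∂G₂/∂y = -8*x*y - 9*y^2
∂G₃/∂z = 0
∇·G = -8*x*y - 9*y^2 + 2
At (-1, -3, -2): -103.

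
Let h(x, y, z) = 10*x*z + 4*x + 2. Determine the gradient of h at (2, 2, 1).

∂h/∂x = 10*z + 4
∂h/∂y = 0
∂h/∂z = 10*x
∇h = (10*z + 4, 0, 10*x)
At (2, 2, 1): (14, 0, 20).

(14, 0, 20)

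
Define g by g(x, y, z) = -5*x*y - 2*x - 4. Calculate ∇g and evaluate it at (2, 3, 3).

(-17, -10, 0)

∂g/∂x = -5*y - 2
∂g/∂y = -5*x
∂g/∂z = 0
∇g = (-5*y - 2, -5*x, 0)
At (2, 3, 3): (-17, -10, 0).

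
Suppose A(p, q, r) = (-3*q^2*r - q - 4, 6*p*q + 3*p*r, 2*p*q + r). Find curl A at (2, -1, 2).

(∇×A)₁ = ∂A₃/∂q − ∂A₂/∂r = -p
(∇×A)₂ = ∂A₁/∂r − ∂A₃/∂p = -3*q^2 - 2*q
(∇×A)₃ = ∂A₂/∂p − ∂A₁/∂q = 6*q*r + 6*q + 3*r + 1
∇×A = (-p, -3*q^2 - 2*q, 6*q*r + 6*q + 3*r + 1)
At (2, -1, 2): (-2, -1, -11).

(-2, -1, -11)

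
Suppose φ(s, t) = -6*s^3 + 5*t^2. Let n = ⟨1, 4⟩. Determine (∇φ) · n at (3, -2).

∂φ/∂s = -18*s^2
∂φ/∂t = 10*t
∇φ at (3, -2) = (-162, -20)
∇φ · n = (-162)(1) + (-20)(4) = -242

-242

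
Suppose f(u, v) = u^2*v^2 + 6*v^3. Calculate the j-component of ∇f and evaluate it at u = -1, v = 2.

(∇f)_2 = ∂f/∂v = 2*u^2*v + 18*v^2
At (-1, 2): 76.

76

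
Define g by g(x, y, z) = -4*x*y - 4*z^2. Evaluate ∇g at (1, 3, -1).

(-12, -4, 8)

∂g/∂x = -4*y
∂g/∂y = -4*x
∂g/∂z = -8*z
∇g = (-4*y, -4*x, -8*z)
At (1, 3, -1): (-12, -4, 8).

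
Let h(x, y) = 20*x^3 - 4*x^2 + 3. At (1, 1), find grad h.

∂h/∂x = 60*x^2 - 8*x
∂h/∂y = 0
∇h = (60*x^2 - 8*x, 0)
At (1, 1): (52, 0).

(52, 0)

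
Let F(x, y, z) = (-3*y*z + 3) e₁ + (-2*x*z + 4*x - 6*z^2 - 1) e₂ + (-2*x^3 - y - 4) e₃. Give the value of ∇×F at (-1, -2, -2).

(∇×F)₁ = ∂F₃/∂y − ∂F₂/∂z = 2*x + 12*z - 1
(∇×F)₂ = ∂F₁/∂z − ∂F₃/∂x = 6*x^2 - 3*y
(∇×F)₃ = ∂F₂/∂x − ∂F₁/∂y = z + 4
∇×F = (2*x + 12*z - 1, 6*x^2 - 3*y, z + 4)
At (-1, -2, -2): (-27, 12, 2).

(-27, 12, 2)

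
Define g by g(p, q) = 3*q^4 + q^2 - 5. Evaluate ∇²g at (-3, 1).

38

∂²g/∂p² = 0
∂²g/∂q² = 2*(18*q^2 + 1)
∇²g = 36*q^2 + 2
At (-3, 1): 38.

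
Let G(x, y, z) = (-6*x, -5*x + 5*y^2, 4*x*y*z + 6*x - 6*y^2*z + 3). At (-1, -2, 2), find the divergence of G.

-42

∂G₁/∂x = -6
∂G₂/∂y = 10*y
∂G₃/∂z = 4*x*y - 6*y^2
∇·G = 4*x*y - 6*y^2 + 10*y - 6
At (-1, -2, 2): -42.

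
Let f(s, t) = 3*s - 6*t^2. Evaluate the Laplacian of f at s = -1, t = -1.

-12

∂²f/∂s² = 0
∂²f/∂t² = -12
∇²f = -12
At (-1, -1): -12.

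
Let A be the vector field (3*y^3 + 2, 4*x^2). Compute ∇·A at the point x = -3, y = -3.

0

∂A₁/∂x = 0
∂A₂/∂y = 0
∇·A = 0
At (-3, -3): 0.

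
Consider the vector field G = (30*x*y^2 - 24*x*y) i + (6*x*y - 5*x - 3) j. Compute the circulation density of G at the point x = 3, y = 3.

-455

∂G₂/∂x = 6*y - 5
∂G₁/∂y = 60*x*y - 24*x
Scalar curl = -60*x*y + 24*x + 6*y - 5
At (3, 3): -455.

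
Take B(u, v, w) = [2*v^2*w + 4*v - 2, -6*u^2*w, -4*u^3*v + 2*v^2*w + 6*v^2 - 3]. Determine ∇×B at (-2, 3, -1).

(80, 162, -16)

(∇×B)₁ = ∂B₃/∂v − ∂B₂/∂w = -4*u^3 + 6*u^2 + 4*v*w + 12*v
(∇×B)₂ = ∂B₁/∂w − ∂B₃/∂u = 12*u^2*v + 2*v^2
(∇×B)₃ = ∂B₂/∂u − ∂B₁/∂v = -12*u*w - 4*v*w - 4
∇×B = (-4*u^3 + 6*u^2 + 4*v*w + 12*v, 12*u^2*v + 2*v^2, -12*u*w - 4*v*w - 4)
At (-2, 3, -1): (80, 162, -16).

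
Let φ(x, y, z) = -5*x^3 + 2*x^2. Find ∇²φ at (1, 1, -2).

∂²φ/∂x² = 2*(-15*x + 2)
∂²φ/∂y² = 0
∂²φ/∂z² = 0
∇²φ = -30*x + 4
At (1, 1, -2): -26.

-26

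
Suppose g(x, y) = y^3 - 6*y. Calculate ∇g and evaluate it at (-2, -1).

(0, -3)

∂g/∂x = 0
∂g/∂y = 3*y^2 - 6
∇g = (0, 3*y^2 - 6)
At (-2, -1): (0, -3).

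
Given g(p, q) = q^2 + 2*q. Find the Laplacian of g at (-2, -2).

2

∂²g/∂p² = 0
∂²g/∂q² = 2
∇²g = 2
At (-2, -2): 2.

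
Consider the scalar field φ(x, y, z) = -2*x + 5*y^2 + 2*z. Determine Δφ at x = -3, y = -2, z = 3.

10

∂²φ/∂x² = 0
∂²φ/∂y² = 10
∂²φ/∂z² = 0
∇²φ = 10
At (-3, -2, 3): 10.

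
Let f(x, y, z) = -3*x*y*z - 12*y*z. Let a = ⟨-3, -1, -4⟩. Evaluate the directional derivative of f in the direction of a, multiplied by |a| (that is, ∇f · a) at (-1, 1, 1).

∂f/∂x = -3*y*z
∂f/∂y = -3*x*z - 12*z
∂f/∂z = -3*x*y - 12*y
∇f at (-1, 1, 1) = (-3, -9, -9)
∇f · a = (-3)(-3) + (-9)(-1) + (-9)(-4) = 54

54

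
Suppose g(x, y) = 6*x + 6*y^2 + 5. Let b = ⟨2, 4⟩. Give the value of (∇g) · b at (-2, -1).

-36

∂g/∂x = 6
∂g/∂y = 12*y
∇g at (-2, -1) = (6, -12)
∇g · b = (6)(2) + (-12)(4) = -36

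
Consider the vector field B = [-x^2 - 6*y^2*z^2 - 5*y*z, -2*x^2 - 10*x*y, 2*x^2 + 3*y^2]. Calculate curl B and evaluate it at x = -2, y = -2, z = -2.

(∇×B)₁ = ∂B₃/∂y − ∂B₂/∂z = 6*y
(∇×B)₂ = ∂B₁/∂z − ∂B₃/∂x = -4*x - 12*y^2*z - 5*y
(∇×B)₃ = ∂B₂/∂x − ∂B₁/∂y = -4*x + 12*y*z^2 - 10*y + 5*z
∇×B = (6*y, -4*x - 12*y^2*z - 5*y, -4*x + 12*y*z^2 - 10*y + 5*z)
At (-2, -2, -2): (-12, 114, -78).

(-12, 114, -78)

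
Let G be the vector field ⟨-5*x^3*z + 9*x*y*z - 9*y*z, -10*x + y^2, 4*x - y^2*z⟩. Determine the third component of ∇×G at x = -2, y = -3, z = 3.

71

(∇×G)_3 = ∂G₂/∂x − ∂G₁/∂y
= -10 − (9*x*z - 9*z)
= -9*x*z + 9*z - 10
At (-2, -3, 3): 71.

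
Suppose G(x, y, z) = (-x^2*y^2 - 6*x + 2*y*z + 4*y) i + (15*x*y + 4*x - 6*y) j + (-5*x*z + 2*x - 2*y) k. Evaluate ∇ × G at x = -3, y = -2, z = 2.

(∇×G)₁ = ∂G₃/∂y − ∂G₂/∂z = -2
(∇×G)₂ = ∂G₁/∂z − ∂G₃/∂x = 2*y + 5*z - 2
(∇×G)₃ = ∂G₂/∂x − ∂G₁/∂y = 2*x^2*y + 15*y - 2*z
∇×G = (-2, 2*y + 5*z - 2, 2*x^2*y + 15*y - 2*z)
At (-3, -2, 2): (-2, 4, -70).

(-2, 4, -70)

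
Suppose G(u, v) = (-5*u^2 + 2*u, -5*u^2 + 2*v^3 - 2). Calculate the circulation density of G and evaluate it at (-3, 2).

∂G₂/∂u = -10*u
∂G₁/∂v = 0
Scalar curl = -10*u
At (-3, 2): 30.

30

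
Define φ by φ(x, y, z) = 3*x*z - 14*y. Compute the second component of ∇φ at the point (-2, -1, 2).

-14

(∇φ)_2 = ∂φ/∂y = -14
At (-2, -1, 2): -14.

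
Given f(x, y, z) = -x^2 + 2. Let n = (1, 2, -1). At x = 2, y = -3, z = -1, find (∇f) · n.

-4

∂f/∂x = -2*x
∂f/∂y = 0
∂f/∂z = 0
∇f at (2, -3, -1) = (-4, 0, 0)
∇f · n = (-4)(1) + (0)(2) + (0)(-1) = -4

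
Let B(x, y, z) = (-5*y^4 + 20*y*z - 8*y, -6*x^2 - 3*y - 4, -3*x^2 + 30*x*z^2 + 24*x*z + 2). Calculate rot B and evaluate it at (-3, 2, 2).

(∇×B)₁ = ∂B₃/∂y − ∂B₂/∂z = 0
(∇×B)₂ = ∂B₁/∂z − ∂B₃/∂x = 6*x + 20*y - 30*z^2 - 24*z
(∇×B)₃ = ∂B₂/∂x − ∂B₁/∂y = -12*x + 20*y^3 - 20*z + 8
∇×B = (0, 6*x + 20*y - 30*z^2 - 24*z, -12*x + 20*y^3 - 20*z + 8)
At (-3, 2, 2): (0, -146, 164).

(0, -146, 164)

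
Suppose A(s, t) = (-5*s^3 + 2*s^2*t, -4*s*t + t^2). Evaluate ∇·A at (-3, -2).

-103

∂A₁/∂s = -15*s^2 + 4*s*t
∂A₂/∂t = -4*s + 2*t
∇·A = -15*s^2 + 4*s*t - 4*s + 2*t
At (-3, -2): -103.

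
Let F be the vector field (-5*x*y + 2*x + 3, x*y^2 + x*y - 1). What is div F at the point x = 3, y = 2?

7

∂F₁/∂x = -5*y + 2
∂F₂/∂y = 2*x*y + x
∇·F = 2*x*y + x - 5*y + 2
At (3, 2): 7.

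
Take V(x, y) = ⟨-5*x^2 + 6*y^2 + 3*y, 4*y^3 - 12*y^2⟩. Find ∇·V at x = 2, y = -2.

∂V₁/∂x = -10*x
∂V₂/∂y = 12*y^2 - 24*y
∇·V = -10*x + 12*y^2 - 24*y
At (2, -2): 76.

76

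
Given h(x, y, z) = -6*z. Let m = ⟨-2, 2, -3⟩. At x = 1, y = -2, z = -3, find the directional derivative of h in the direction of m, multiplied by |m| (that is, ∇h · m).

18

∂h/∂x = 0
∂h/∂y = 0
∂h/∂z = -6
∇h at (1, -2, -3) = (0, 0, -6)
∇h · m = (0)(-2) + (0)(2) + (-6)(-3) = 18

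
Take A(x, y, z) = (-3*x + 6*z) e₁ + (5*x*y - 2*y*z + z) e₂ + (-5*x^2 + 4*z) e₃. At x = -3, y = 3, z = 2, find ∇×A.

(∇×A)₁ = ∂A₃/∂y − ∂A₂/∂z = 2*y - 1
(∇×A)₂ = ∂A₁/∂z − ∂A₃/∂x = 10*x + 6
(∇×A)₃ = ∂A₂/∂x − ∂A₁/∂y = 5*y
∇×A = (2*y - 1, 10*x + 6, 5*y)
At (-3, 3, 2): (5, -24, 15).

(5, -24, 15)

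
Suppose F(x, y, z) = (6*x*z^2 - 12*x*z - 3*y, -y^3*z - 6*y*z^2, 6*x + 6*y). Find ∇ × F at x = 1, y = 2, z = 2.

(62, 6, 3)

(∇×F)₁ = ∂F₃/∂y − ∂F₂/∂z = y^3 + 12*y*z + 6
(∇×F)₂ = ∂F₁/∂z − ∂F₃/∂x = 12*x*z - 12*x - 6
(∇×F)₃ = ∂F₂/∂x − ∂F₁/∂y = 3
∇×F = (y^3 + 12*y*z + 6, 12*x*z - 12*x - 6, 3)
At (1, 2, 2): (62, 6, 3).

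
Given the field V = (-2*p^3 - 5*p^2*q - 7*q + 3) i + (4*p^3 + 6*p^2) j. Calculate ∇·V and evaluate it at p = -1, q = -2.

∂V₁/∂p = -6*p^2 - 10*p*q
∂V₂/∂q = 0
∇·V = -6*p^2 - 10*p*q
At (-1, -2): -26.

-26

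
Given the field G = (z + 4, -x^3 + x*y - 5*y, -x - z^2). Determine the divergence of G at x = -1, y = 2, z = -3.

∂G₁/∂x = 0
∂G₂/∂y = x - 5
∂G₃/∂z = -2*z
∇·G = x - 2*z - 5
At (-1, 2, -3): 0.

0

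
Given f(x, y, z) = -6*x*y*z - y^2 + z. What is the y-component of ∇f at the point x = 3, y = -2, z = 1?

-14

(∇f)_2 = ∂f/∂y = -6*x*z - 2*y
At (3, -2, 1): -14.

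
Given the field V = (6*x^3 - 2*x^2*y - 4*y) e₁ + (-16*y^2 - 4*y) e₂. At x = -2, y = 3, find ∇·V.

∂V₁/∂x = 18*x^2 - 4*x*y
∂V₂/∂y = -32*y - 4
∇·V = 18*x^2 - 4*x*y - 32*y - 4
At (-2, 3): -4.

-4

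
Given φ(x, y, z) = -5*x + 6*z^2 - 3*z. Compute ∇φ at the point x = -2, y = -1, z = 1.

(-5, 0, 9)

∂φ/∂x = -5
∂φ/∂y = 0
∂φ/∂z = 12*z - 3
∇φ = (-5, 0, 12*z - 3)
At (-2, -1, 1): (-5, 0, 9).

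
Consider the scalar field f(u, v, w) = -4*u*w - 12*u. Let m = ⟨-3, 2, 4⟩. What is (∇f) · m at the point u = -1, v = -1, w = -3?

16

∂f/∂u = -4*w - 12
∂f/∂v = 0
∂f/∂w = -4*u
∇f at (-1, -1, -3) = (0, 0, 4)
∇f · m = (0)(-3) + (0)(2) + (4)(4) = 16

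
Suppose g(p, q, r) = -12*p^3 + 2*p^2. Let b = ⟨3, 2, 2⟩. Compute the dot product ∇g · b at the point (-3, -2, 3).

∂g/∂p = -36*p^2 + 4*p
∂g/∂q = 0
∂g/∂r = 0
∇g at (-3, -2, 3) = (-336, 0, 0)
∇g · b = (-336)(3) + (0)(2) + (0)(2) = -1008

-1008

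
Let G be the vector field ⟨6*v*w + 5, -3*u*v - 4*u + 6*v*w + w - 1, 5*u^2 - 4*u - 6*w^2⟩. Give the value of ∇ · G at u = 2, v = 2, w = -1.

∂G₁/∂u = 0
∂G₂/∂v = -3*u + 6*w
∂G₃/∂w = -12*w
∇·G = -3*u - 6*w
At (2, 2, -1): 0.

0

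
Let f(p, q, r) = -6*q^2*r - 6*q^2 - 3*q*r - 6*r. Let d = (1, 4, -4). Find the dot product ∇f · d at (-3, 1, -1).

∂f/∂p = 0
∂f/∂q = -12*q*r - 12*q - 3*r
∂f/∂r = -6*q^2 - 3*q - 6
∇f at (-3, 1, -1) = (0, 3, -15)
∇f · d = (0)(1) + (3)(4) + (-15)(-4) = 72

72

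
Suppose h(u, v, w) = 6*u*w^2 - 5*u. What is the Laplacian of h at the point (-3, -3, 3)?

∂²h/∂u² = 0
∂²h/∂v² = 0
∂²h/∂w² = 12*u
∇²h = 12*u
At (-3, -3, 3): -36.

-36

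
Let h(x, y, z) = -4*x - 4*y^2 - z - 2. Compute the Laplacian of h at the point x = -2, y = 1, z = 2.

∂²h/∂x² = 0
∂²h/∂y² = -8
∂²h/∂z² = 0
∇²h = -8
At (-2, 1, 2): -8.

-8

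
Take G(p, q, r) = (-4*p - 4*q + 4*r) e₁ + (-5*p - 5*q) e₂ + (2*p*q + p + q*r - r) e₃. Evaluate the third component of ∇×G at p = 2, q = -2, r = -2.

(∇×G)_3 = ∂G₂/∂p − ∂G₁/∂q
= -5 − (-4)
= -1
At (2, -2, -2): -1.

-1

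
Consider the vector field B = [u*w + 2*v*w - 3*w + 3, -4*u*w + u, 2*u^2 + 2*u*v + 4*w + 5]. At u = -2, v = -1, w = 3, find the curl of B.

(∇×B)₁ = ∂B₃/∂v − ∂B₂/∂w = 6*u
(∇×B)₂ = ∂B₁/∂w − ∂B₃/∂u = -3*u - 3
(∇×B)₃ = ∂B₂/∂u − ∂B₁/∂v = -6*w + 1
∇×B = (6*u, -3*u - 3, -6*w + 1)
At (-2, -1, 3): (-12, 3, -17).

(-12, 3, -17)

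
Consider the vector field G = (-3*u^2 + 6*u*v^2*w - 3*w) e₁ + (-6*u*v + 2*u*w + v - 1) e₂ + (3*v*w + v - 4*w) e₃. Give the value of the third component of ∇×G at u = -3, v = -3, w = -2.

(∇×G)_3 = ∂G₂/∂u − ∂G₁/∂v
= -6*v + 2*w − (12*u*v*w)
= -12*u*v*w - 6*v + 2*w
At (-3, -3, -2): 230.

230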